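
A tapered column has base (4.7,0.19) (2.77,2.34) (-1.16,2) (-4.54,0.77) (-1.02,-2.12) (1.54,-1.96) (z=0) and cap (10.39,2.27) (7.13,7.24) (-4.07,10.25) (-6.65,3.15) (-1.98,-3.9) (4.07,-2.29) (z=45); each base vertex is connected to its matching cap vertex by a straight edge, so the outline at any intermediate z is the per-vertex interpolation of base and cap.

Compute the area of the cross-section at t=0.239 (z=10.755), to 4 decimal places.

Area at t=0.239: 47.1058

Cross-section at t=0.239: each vertex is (1-t)·p0[i] + t·p1[i].
  v1: (1-0.239)·(4.7,0.19) + 0.239·(10.39,2.27) = (6.0599,0.6871)
  v2: (1-0.239)·(2.77,2.34) + 0.239·(7.13,7.24) = (3.8120,3.5111)
  v3: (1-0.239)·(-1.16,2) + 0.239·(-4.07,10.25) = (-1.8555,3.9718)
  v4: (1-0.239)·(-4.54,0.77) + 0.239·(-6.65,3.15) = (-5.0443,1.3388)
  v5: (1-0.239)·(-1.02,-2.12) + 0.239·(-1.98,-3.9) = (-1.2494,-2.5454)
  v6: (1-0.239)·(1.54,-1.96) + 0.239·(4.07,-2.29) = (2.1447,-2.0389)
Shoelace sum Σ(x_i·y_{i+1} − x_{i+1}·y_i):
  i=1: 6.0599·3.5111 − 3.8120·0.6871 = +18.6576 (running +18.6576)
  i=2: 3.8120·3.9718 − -1.8555·3.5111 = +21.6553 (running +40.3129)
  i=3: -1.8555·1.3388 − -5.0443·3.9718 = +17.5505 (running +57.8634)
  i=4: -5.0443·-2.5454 − -1.2494·1.3388 = +14.5126 (running +72.3760)
  i=5: -1.2494·-2.0389 − 2.1447·-2.5454 = +8.0065 (running +80.3825)
  i=6: 2.1447·0.6871 − 6.0599·-2.0389 = +13.8290 (running +94.2116)
Area = |Σ|/2 = |94.2116|/2 = 47.1058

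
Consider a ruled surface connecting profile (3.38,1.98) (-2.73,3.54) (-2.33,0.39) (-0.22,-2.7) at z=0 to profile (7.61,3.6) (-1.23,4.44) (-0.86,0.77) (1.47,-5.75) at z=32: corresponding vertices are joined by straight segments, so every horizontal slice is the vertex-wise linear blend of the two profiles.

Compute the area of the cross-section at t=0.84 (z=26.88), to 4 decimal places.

Cross-section at t=0.84: each vertex is (1-t)·p0[i] + t·p1[i].
  v1: (1-0.84)·(3.38,1.98) + 0.84·(7.61,3.6) = (6.9332,3.3408)
  v2: (1-0.84)·(-2.73,3.54) + 0.84·(-1.23,4.44) = (-1.4700,4.2960)
  v3: (1-0.84)·(-2.33,0.39) + 0.84·(-0.86,0.77) = (-1.0952,0.7092)
  v4: (1-0.84)·(-0.22,-2.7) + 0.84·(1.47,-5.75) = (1.1996,-5.2620)
Shoelace sum Σ(x_i·y_{i+1} − x_{i+1}·y_i):
  i=1: 6.9332·4.2960 − -1.4700·3.3408 = +34.6960 (running +34.6960)
  i=2: -1.4700·0.7092 − -1.0952·4.2960 = +3.6625 (running +38.3585)
  i=3: -1.0952·-5.2620 − 1.1996·0.7092 = +4.9122 (running +43.2706)
  i=4: 1.1996·3.3408 − 6.9332·-5.2620 = +40.4901 (running +83.7608)
Area = |Σ|/2 = |83.7608|/2 = 41.8804

Area at t=0.84: 41.8804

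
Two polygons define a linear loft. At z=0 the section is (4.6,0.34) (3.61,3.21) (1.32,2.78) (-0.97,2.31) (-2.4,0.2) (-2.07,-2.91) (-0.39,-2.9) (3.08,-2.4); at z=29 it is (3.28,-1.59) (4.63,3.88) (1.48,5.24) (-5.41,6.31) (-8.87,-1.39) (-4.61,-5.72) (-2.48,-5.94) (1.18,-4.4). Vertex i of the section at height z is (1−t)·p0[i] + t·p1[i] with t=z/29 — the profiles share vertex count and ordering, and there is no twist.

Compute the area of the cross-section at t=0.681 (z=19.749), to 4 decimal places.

Cross-section at t=0.681: each vertex is (1-t)·p0[i] + t·p1[i].
  v1: (1-0.681)·(4.6,0.34) + 0.681·(3.28,-1.59) = (3.7011,-0.9743)
  v2: (1-0.681)·(3.61,3.21) + 0.681·(4.63,3.88) = (4.3046,3.6663)
  v3: (1-0.681)·(1.32,2.78) + 0.681·(1.48,5.24) = (1.4290,4.4553)
  v4: (1-0.681)·(-0.97,2.31) + 0.681·(-5.41,6.31) = (-3.9936,5.0340)
  v5: (1-0.681)·(-2.4,0.2) + 0.681·(-8.87,-1.39) = (-6.8061,-0.8828)
  v6: (1-0.681)·(-2.07,-2.91) + 0.681·(-4.61,-5.72) = (-3.7997,-4.8236)
  v7: (1-0.681)·(-0.39,-2.9) + 0.681·(-2.48,-5.94) = (-1.8133,-4.9702)
  v8: (1-0.681)·(3.08,-2.4) + 0.681·(1.18,-4.4) = (1.7861,-3.7620)
Shoelace sum Σ(x_i·y_{i+1} − x_{i+1}·y_i):
  i=1: 3.7011·3.6663 − 4.3046·-0.9743 = +17.7633 (running +17.7633)
  i=2: 4.3046·4.4553 − 1.4290·3.6663 = +13.9392 (running +31.7025)
  i=3: 1.4290·5.0340 − -3.9936·4.4553 = +24.9861 (running +56.6886)
  i=4: -3.9936·-0.8828 − -6.8061·5.0340 = +37.7873 (running +94.4759)
  i=5: -6.8061·-4.8236 − -3.7997·-0.8828 = +29.4755 (running +123.9514)
  i=6: -3.7997·-4.9702 − -1.8133·-4.8236 = +10.1390 (running +134.0904)
  i=7: -1.8133·-3.7620 − 1.7861·-4.9702 = +15.6989 (running +149.7893)
  i=8: 1.7861·-0.9743 − 3.7011·-3.7620 = +12.1832 (running +161.9725)
Area = |Σ|/2 = |161.9725|/2 = 80.9863

Area at t=0.681: 80.9863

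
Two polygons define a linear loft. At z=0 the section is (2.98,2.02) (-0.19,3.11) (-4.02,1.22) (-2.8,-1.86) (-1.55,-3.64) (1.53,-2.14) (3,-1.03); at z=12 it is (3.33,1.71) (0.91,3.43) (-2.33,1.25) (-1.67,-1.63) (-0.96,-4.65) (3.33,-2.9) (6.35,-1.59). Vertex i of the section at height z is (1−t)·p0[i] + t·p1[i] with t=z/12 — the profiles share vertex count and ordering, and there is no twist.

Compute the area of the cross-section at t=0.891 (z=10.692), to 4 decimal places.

Area at t=0.891: 38.4065

Cross-section at t=0.891: each vertex is (1-t)·p0[i] + t·p1[i].
  v1: (1-0.891)·(2.98,2.02) + 0.891·(3.33,1.71) = (3.2919,1.7438)
  v2: (1-0.891)·(-0.19,3.11) + 0.891·(0.91,3.43) = (0.7901,3.3951)
  v3: (1-0.891)·(-4.02,1.22) + 0.891·(-2.33,1.25) = (-2.5142,1.2467)
  v4: (1-0.891)·(-2.8,-1.86) + 0.891·(-1.67,-1.63) = (-1.7932,-1.6551)
  v5: (1-0.891)·(-1.55,-3.64) + 0.891·(-0.96,-4.65) = (-1.0243,-4.5399)
  v6: (1-0.891)·(1.53,-2.14) + 0.891·(3.33,-2.9) = (3.1338,-2.8172)
  v7: (1-0.891)·(3,-1.03) + 0.891·(6.35,-1.59) = (5.9848,-1.5290)
Shoelace sum Σ(x_i·y_{i+1} − x_{i+1}·y_i):
  i=1: 3.2919·3.3951 − 0.7901·1.7438 = +9.7985 (running +9.7985)
  i=2: 0.7901·1.2467 − -2.5142·3.3951 = +9.5211 (running +19.3195)
  i=3: -2.5142·-1.6551 − -1.7932·1.2467 = +6.3968 (running +25.7163)
  i=4: -1.7932·-4.5399 − -1.0243·-1.6551 = +6.4455 (running +32.1619)
  i=5: -1.0243·-2.8172 − 3.1338·-4.5399 = +17.1128 (running +49.2747)
  i=6: 3.1338·-1.5290 − 5.9848·-2.8172 = +12.0688 (running +61.3435)
  i=7: 5.9848·1.7438 − 3.2919·-1.5290 = +15.4694 (running +76.8129)
Area = |Σ|/2 = |76.8129|/2 = 38.4065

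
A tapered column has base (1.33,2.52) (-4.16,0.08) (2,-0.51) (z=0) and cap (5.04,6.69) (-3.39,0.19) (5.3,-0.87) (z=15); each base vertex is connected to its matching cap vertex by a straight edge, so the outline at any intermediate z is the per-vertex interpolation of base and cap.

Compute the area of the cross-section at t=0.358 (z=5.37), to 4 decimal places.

Cross-section at t=0.358: each vertex is (1-t)·p0[i] + t·p1[i].
  v1: (1-0.358)·(1.33,2.52) + 0.358·(5.04,6.69) = (2.6582,4.0129)
  v2: (1-0.358)·(-4.16,0.08) + 0.358·(-3.39,0.19) = (-3.8843,0.1194)
  v3: (1-0.358)·(2,-0.51) + 0.358·(5.3,-0.87) = (3.1814,-0.6389)
Shoelace sum Σ(x_i·y_{i+1} − x_{i+1}·y_i):
  i=1: 2.6582·0.1194 − -3.8843·4.0129 = +15.9046 (running +15.9046)
  i=2: -3.8843·-0.6389 − 3.1814·0.1194 = +2.1018 (running +18.0065)
  i=3: 3.1814·4.0129 − 2.6582·-0.6389 = +14.4648 (running +32.4712)
Area = |Σ|/2 = |32.4712|/2 = 16.2356

Area at t=0.358: 16.2356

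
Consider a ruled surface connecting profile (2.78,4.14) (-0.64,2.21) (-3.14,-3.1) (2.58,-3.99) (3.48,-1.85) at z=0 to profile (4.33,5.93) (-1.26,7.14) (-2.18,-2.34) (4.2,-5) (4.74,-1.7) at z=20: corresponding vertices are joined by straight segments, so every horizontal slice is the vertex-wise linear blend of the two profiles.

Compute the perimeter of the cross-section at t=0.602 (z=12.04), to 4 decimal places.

Perimeter at t=0.602: 29.0375

Cross-section at t=0.602: each vertex is (1-t)·p0[i] + t·p1[i].
  v1: (1-0.602)·(2.78,4.14) + 0.602·(4.33,5.93) = (3.7131,5.2176)
  v2: (1-0.602)·(-0.64,2.21) + 0.602·(-1.26,7.14) = (-1.0132,5.1779)
  v3: (1-0.602)·(-3.14,-3.1) + 0.602·(-2.18,-2.34) = (-2.5621,-2.6425)
  v4: (1-0.602)·(2.58,-3.99) + 0.602·(4.2,-5) = (3.5552,-4.5980)
  v5: (1-0.602)·(3.48,-1.85) + 0.602·(4.74,-1.7) = (4.2385,-1.7597)
Perimeter = Σ |v_{i+1} − v_i|:
  edge 1→2: √(-4.7263² + -0.0397²) = 4.7265 (running 4.7265)
  edge 2→3: √(-1.5488² + -7.8203²) = 7.9722 (running 12.6987)
  edge 3→4: √(6.1173² + -1.9555²) = 6.4223 (running 19.1210)
  edge 4→5: √(0.6833² + 2.8383²) = 2.9194 (running 22.0404)
  edge 5→1: √(-0.5254² + 6.9773²) = 6.9970 (running 29.0375)
Perimeter = 29.0375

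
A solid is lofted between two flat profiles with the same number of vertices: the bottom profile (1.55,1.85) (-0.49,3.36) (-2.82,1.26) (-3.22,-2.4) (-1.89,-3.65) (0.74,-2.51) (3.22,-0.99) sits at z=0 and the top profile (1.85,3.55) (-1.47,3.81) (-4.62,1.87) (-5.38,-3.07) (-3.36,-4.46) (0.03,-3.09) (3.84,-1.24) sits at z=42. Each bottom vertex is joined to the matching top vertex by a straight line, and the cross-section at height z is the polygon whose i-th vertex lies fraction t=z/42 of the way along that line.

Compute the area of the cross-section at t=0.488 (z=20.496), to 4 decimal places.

Area at t=0.488: 38.4606

Cross-section at t=0.488: each vertex is (1-t)·p0[i] + t·p1[i].
  v1: (1-0.488)·(1.55,1.85) + 0.488·(1.85,3.55) = (1.6964,2.6796)
  v2: (1-0.488)·(-0.49,3.36) + 0.488·(-1.47,3.81) = (-0.9682,3.5796)
  v3: (1-0.488)·(-2.82,1.26) + 0.488·(-4.62,1.87) = (-3.6984,1.5577)
  v4: (1-0.488)·(-3.22,-2.4) + 0.488·(-5.38,-3.07) = (-4.2741,-2.7270)
  v5: (1-0.488)·(-1.89,-3.65) + 0.488·(-3.36,-4.46) = (-2.6074,-4.0453)
  v6: (1-0.488)·(0.74,-2.51) + 0.488·(0.03,-3.09) = (0.3935,-2.7930)
  v7: (1-0.488)·(3.22,-0.99) + 0.488·(3.84,-1.24) = (3.5226,-1.1120)
Shoelace sum Σ(x_i·y_{i+1} − x_{i+1}·y_i):
  i=1: 1.6964·3.5796 − -0.9682·2.6796 = +8.6669 (running +8.6669)
  i=2: -0.9682·1.5577 − -3.6984·3.5796 = +11.7306 (running +20.3975)
  i=3: -3.6984·-2.7270 − -4.2741·1.5577 = +16.7430 (running +37.1406)
  i=4: -4.2741·-4.0453 − -2.6074·-2.7270 = +10.1797 (running +47.3202)
  i=5: -2.6074·-2.7930 − 0.3935·-4.0453 = +8.8744 (running +56.1946)
  i=6: 0.3935·-1.1120 − 3.5226·-2.7930 = +9.4011 (running +65.5957)
  i=7: 3.5226·2.6796 − 1.6964·-1.1120 = +11.3254 (running +76.9211)
Area = |Σ|/2 = |76.9211|/2 = 38.4606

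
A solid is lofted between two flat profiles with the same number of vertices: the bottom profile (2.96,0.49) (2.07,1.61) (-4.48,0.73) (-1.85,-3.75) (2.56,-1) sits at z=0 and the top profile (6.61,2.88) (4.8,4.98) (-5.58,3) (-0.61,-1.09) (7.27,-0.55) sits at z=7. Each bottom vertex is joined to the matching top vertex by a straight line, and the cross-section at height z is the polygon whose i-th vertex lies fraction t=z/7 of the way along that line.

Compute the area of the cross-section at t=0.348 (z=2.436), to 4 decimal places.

Area at t=0.348: 31.9831

Cross-section at t=0.348: each vertex is (1-t)·p0[i] + t·p1[i].
  v1: (1-0.348)·(2.96,0.49) + 0.348·(6.61,2.88) = (4.2302,1.3217)
  v2: (1-0.348)·(2.07,1.61) + 0.348·(4.8,4.98) = (3.0200,2.7828)
  v3: (1-0.348)·(-4.48,0.73) + 0.348·(-5.58,3) = (-4.8628,1.5200)
  v4: (1-0.348)·(-1.85,-3.75) + 0.348·(-0.61,-1.09) = (-1.4185,-2.8243)
  v5: (1-0.348)·(2.56,-1) + 0.348·(7.27,-0.55) = (4.1991,-0.8434)
Shoelace sum Σ(x_i·y_{i+1} − x_{i+1}·y_i):
  i=1: 4.2302·2.7828 − 3.0200·1.3217 = +7.7800 (running +7.7800)
  i=2: 3.0200·1.5200 − -4.8628·2.7828 = +18.1223 (running +25.9023)
  i=3: -4.8628·-2.8243 − -1.4185·1.5200 = +15.8901 (running +41.7925)
  i=4: -1.4185·-0.8434 − 4.1991·-2.8243 = +13.0559 (running +54.8484)
  i=5: 4.1991·1.3217 − 4.2302·-0.8434 = +9.1178 (running +63.9661)
Area = |Σ|/2 = |63.9661|/2 = 31.9831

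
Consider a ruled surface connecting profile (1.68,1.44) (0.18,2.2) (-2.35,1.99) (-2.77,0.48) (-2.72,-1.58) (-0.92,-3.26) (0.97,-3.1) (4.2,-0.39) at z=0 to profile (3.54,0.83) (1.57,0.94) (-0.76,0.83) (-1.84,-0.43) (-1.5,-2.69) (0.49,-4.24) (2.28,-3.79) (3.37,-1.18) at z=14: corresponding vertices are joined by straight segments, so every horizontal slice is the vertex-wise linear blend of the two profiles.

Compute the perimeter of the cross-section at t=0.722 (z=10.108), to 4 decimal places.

Cross-section at t=0.722: each vertex is (1-t)·p0[i] + t·p1[i].
  v1: (1-0.722)·(1.68,1.44) + 0.722·(3.54,0.83) = (3.0229,0.9996)
  v2: (1-0.722)·(0.18,2.2) + 0.722·(1.57,0.94) = (1.1836,1.2903)
  v3: (1-0.722)·(-2.35,1.99) + 0.722·(-0.76,0.83) = (-1.2020,1.1525)
  v4: (1-0.722)·(-2.77,0.48) + 0.722·(-1.84,-0.43) = (-2.0985,-0.1770)
  v5: (1-0.722)·(-2.72,-1.58) + 0.722·(-1.5,-2.69) = (-1.8392,-2.3814)
  v6: (1-0.722)·(-0.92,-3.26) + 0.722·(0.49,-4.24) = (0.0980,-3.9676)
  v7: (1-0.722)·(0.97,-3.1) + 0.722·(2.28,-3.79) = (1.9158,-3.5982)
  v8: (1-0.722)·(4.2,-0.39) + 0.722·(3.37,-1.18) = (3.6007,-0.9604)
Perimeter = Σ |v_{i+1} − v_i|:
  edge 1→2: √(-1.8393² + 0.2907²) = 1.8622 (running 1.8622)
  edge 2→3: √(-2.3856² + -0.1378²) = 2.3896 (running 4.2517)
  edge 3→4: √(-0.8965² + -1.3295²) = 1.6035 (running 5.8553)
  edge 4→5: √(0.2594² + -2.2044²) = 2.2196 (running 8.0749)
  edge 5→6: √(1.9372² + -1.5861²) = 2.5037 (running 10.5786)
  edge 6→7: √(1.8178² + 0.3694²) = 1.8549 (running 12.4335)
  edge 7→8: √(1.6849² + 2.6378²) = 3.1300 (running 15.5635)
  edge 8→1: √(-0.5778² + 1.9600²) = 2.0434 (running 17.6069)
Perimeter = 17.6069

Perimeter at t=0.722: 17.6069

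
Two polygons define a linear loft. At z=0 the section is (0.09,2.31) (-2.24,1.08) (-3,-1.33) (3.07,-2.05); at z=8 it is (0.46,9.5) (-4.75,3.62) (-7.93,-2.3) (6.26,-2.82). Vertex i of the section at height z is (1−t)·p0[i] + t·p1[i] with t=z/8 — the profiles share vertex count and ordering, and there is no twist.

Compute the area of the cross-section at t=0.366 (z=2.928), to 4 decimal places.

Area at t=0.366: 35.4240

Cross-section at t=0.366: each vertex is (1-t)·p0[i] + t·p1[i].
  v1: (1-0.366)·(0.09,2.31) + 0.366·(0.46,9.5) = (0.2254,4.9415)
  v2: (1-0.366)·(-2.24,1.08) + 0.366·(-4.75,3.62) = (-3.1587,2.0096)
  v3: (1-0.366)·(-3,-1.33) + 0.366·(-7.93,-2.3) = (-4.8044,-1.6850)
  v4: (1-0.366)·(3.07,-2.05) + 0.366·(6.26,-2.82) = (4.2375,-2.3318)
Shoelace sum Σ(x_i·y_{i+1} − x_{i+1}·y_i):
  i=1: 0.2254·2.0096 − -3.1587·4.9415 = +16.0617 (running +16.0617)
  i=2: -3.1587·-1.6850 − -4.8044·2.0096 = +14.9775 (running +31.0391)
  i=3: -4.8044·-2.3318 − 4.2375·-1.6850 = +18.3433 (running +49.3824)
  i=4: 4.2375·4.9415 − 0.2254·-2.3318 = +21.4656 (running +70.8480)
Area = |Σ|/2 = |70.8480|/2 = 35.4240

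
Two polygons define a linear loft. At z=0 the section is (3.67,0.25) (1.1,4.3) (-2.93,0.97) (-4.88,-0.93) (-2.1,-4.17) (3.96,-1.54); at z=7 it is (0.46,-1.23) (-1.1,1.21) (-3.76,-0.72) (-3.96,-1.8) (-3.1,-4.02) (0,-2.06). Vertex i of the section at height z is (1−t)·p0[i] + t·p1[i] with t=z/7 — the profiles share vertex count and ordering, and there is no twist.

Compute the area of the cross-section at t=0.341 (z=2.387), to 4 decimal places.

Cross-section at t=0.341: each vertex is (1-t)·p0[i] + t·p1[i].
  v1: (1-0.341)·(3.67,0.25) + 0.341·(0.46,-1.23) = (2.5754,-0.2547)
  v2: (1-0.341)·(1.1,4.3) + 0.341·(-1.1,1.21) = (0.3498,3.2463)
  v3: (1-0.341)·(-2.93,0.97) + 0.341·(-3.76,-0.72) = (-3.2130,0.3937)
  v4: (1-0.341)·(-4.88,-0.93) + 0.341·(-3.96,-1.8) = (-4.5663,-1.2267)
  v5: (1-0.341)·(-2.1,-4.17) + 0.341·(-3.1,-4.02) = (-2.4410,-4.1189)
  v6: (1-0.341)·(3.96,-1.54) + 0.341·(0,-2.06) = (2.6096,-1.7173)
Shoelace sum Σ(x_i·y_{i+1} − x_{i+1}·y_i):
  i=1: 2.5754·3.2463 − 0.3498·-0.2547 = +8.4496 (running +8.4496)
  i=2: 0.3498·0.3937 − -3.2130·3.2463 = +10.5682 (running +19.0178)
  i=3: -3.2130·-1.2267 − -4.5663·0.3937 = +5.7391 (running +24.7569)
  i=4: -4.5663·-4.1189 − -2.4410·-1.2267 = +15.8135 (running +40.5705)
  i=5: -2.4410·-1.7173 − 2.6096·-4.1189 = +14.9407 (running +55.5111)
  i=6: 2.6096·-0.2547 − 2.5754·-1.7173 = +3.7581 (running +59.2693)
Area = |Σ|/2 = |59.2693|/2 = 29.6346

Area at t=0.341: 29.6346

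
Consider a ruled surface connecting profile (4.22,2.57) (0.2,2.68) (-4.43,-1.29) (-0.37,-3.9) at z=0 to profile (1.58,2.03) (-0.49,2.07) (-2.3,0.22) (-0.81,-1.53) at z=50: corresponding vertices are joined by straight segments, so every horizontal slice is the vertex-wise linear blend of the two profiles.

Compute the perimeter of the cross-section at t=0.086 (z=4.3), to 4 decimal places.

Perimeter at t=0.086: 21.8702

Cross-section at t=0.086: each vertex is (1-t)·p0[i] + t·p1[i].
  v1: (1-0.086)·(4.22,2.57) + 0.086·(1.58,2.03) = (3.9930,2.5236)
  v2: (1-0.086)·(0.2,2.68) + 0.086·(-0.49,2.07) = (0.1407,2.6275)
  v3: (1-0.086)·(-4.43,-1.29) + 0.086·(-2.3,0.22) = (-4.2468,-1.1601)
  v4: (1-0.086)·(-0.37,-3.9) + 0.086·(-0.81,-1.53) = (-0.4078,-3.6962)
Perimeter = Σ |v_{i+1} − v_i|:
  edge 1→2: √(-3.8523² + 0.1040²) = 3.8537 (running 3.8537)
  edge 2→3: √(-4.3875² + -3.7877²) = 5.7962 (running 9.6500)
  edge 3→4: √(3.8390² + -2.5360²) = 4.6010 (running 14.2510)
  edge 4→1: √(4.4008² + 6.2197²) = 7.6192 (running 21.8702)
Perimeter = 21.8702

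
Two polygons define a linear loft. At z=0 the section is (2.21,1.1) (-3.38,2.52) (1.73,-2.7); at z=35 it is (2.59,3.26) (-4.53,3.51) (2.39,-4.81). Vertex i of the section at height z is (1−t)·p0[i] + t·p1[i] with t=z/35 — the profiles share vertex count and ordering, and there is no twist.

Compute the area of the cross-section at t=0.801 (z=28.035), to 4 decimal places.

Area at t=0.801: 24.6667

Cross-section at t=0.801: each vertex is (1-t)·p0[i] + t·p1[i].
  v1: (1-0.801)·(2.21,1.1) + 0.801·(2.59,3.26) = (2.5144,2.8302)
  v2: (1-0.801)·(-3.38,2.52) + 0.801·(-4.53,3.51) = (-4.3011,3.3130)
  v3: (1-0.801)·(1.73,-2.7) + 0.801·(2.39,-4.81) = (2.2587,-4.3901)
Shoelace sum Σ(x_i·y_{i+1} − x_{i+1}·y_i):
  i=1: 2.5144·3.3130 − -4.3011·2.8302 = +20.5031 (running +20.5031)
  i=2: -4.3011·-4.3901 − 2.2587·3.3130 = +11.3996 (running +31.9027)
  i=3: 2.2587·2.8302 − 2.5144·-4.3901 = +17.4308 (running +49.3334)
Area = |Σ|/2 = |49.3334|/2 = 24.6667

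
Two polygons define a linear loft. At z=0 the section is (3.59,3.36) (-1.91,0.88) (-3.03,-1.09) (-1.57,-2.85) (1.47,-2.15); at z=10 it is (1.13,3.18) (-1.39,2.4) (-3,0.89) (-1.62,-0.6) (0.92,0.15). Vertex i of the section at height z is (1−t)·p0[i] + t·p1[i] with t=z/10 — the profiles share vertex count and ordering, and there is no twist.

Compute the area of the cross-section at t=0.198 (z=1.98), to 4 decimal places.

Area at t=0.198: 18.2030

Cross-section at t=0.198: each vertex is (1-t)·p0[i] + t·p1[i].
  v1: (1-0.198)·(3.59,3.36) + 0.198·(1.13,3.18) = (3.1029,3.3244)
  v2: (1-0.198)·(-1.91,0.88) + 0.198·(-1.39,2.4) = (-1.8070,1.1810)
  v3: (1-0.198)·(-3.03,-1.09) + 0.198·(-3,0.89) = (-3.0241,-0.6980)
  v4: (1-0.198)·(-1.57,-2.85) + 0.198·(-1.62,-0.6) = (-1.5799,-2.4045)
  v5: (1-0.198)·(1.47,-2.15) + 0.198·(0.92,0.15) = (1.3611,-1.6946)
Shoelace sum Σ(x_i·y_{i+1} − x_{i+1}·y_i):
  i=1: 3.1029·1.1810 − -1.8070·3.3244 = +9.6717 (running +9.6717)
  i=2: -1.8070·-0.6980 − -3.0241·1.1810 = +4.8325 (running +14.5042)
  i=3: -3.0241·-2.4045 − -1.5799·-0.6980 = +6.1686 (running +20.6729)
  i=4: -1.5799·-1.6946 − 1.3611·-2.4045 = +5.9501 (running +26.6229)
  i=5: 1.3611·3.3244 − 3.1029·-1.6946 = +9.7830 (running +36.4059)
Area = |Σ|/2 = |36.4059|/2 = 18.2030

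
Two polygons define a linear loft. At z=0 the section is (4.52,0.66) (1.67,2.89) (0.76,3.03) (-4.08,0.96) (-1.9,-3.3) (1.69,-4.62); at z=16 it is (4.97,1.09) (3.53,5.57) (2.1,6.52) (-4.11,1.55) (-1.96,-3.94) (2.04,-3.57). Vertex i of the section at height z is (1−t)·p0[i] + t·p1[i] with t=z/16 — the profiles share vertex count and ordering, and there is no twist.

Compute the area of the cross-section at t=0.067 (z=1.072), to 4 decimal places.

Cross-section at t=0.067: each vertex is (1-t)·p0[i] + t·p1[i].
  v1: (1-0.067)·(4.52,0.66) + 0.067·(4.97,1.09) = (4.5501,0.6888)
  v2: (1-0.067)·(1.67,2.89) + 0.067·(3.53,5.57) = (1.7946,3.0696)
  v3: (1-0.067)·(0.76,3.03) + 0.067·(2.1,6.52) = (0.8498,3.2638)
  v4: (1-0.067)·(-4.08,0.96) + 0.067·(-4.11,1.55) = (-4.0820,0.9995)
  v5: (1-0.067)·(-1.9,-3.3) + 0.067·(-1.96,-3.94) = (-1.9040,-3.3429)
  v6: (1-0.067)·(1.69,-4.62) + 0.067·(2.04,-3.57) = (1.7134,-4.5496)
Shoelace sum Σ(x_i·y_{i+1} − x_{i+1}·y_i):
  i=1: 4.5501·3.0696 − 1.7946·0.6888 = +12.7308 (running +12.7308)
  i=2: 1.7946·3.2638 − 0.8498·3.0696 = +3.2489 (running +15.9797)
  i=3: 0.8498·0.9995 − -4.0820·3.2638 = +14.1724 (running +30.1521)
  i=4: -4.0820·-3.3429 − -1.9040·0.9995 = +15.5488 (running +45.7009)
  i=5: -1.9040·-4.5496 − 1.7134·-3.3429 = +14.3905 (running +60.0913)
  i=6: 1.7134·0.6888 − 4.5501·-4.5496 = +21.8818 (running +81.9732)
Area = |Σ|/2 = |81.9732|/2 = 40.9866

Area at t=0.067: 40.9866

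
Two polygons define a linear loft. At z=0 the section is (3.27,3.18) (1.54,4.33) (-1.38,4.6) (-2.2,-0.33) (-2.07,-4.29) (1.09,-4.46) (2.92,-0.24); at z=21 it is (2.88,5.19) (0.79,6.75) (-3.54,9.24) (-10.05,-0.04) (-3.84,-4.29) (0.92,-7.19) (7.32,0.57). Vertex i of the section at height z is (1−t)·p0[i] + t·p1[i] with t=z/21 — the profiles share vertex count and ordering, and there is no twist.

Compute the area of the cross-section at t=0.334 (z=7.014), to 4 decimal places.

Cross-section at t=0.334: each vertex is (1-t)·p0[i] + t·p1[i].
  v1: (1-0.334)·(3.27,3.18) + 0.334·(2.88,5.19) = (3.1397,3.8513)
  v2: (1-0.334)·(1.54,4.33) + 0.334·(0.79,6.75) = (1.2895,5.1383)
  v3: (1-0.334)·(-1.38,4.6) + 0.334·(-3.54,9.24) = (-2.1014,6.1498)
  v4: (1-0.334)·(-2.2,-0.33) + 0.334·(-10.05,-0.04) = (-4.8219,-0.2331)
  v5: (1-0.334)·(-2.07,-4.29) + 0.334·(-3.84,-4.29) = (-2.6612,-4.2900)
  v6: (1-0.334)·(1.09,-4.46) + 0.334·(0.92,-7.19) = (1.0332,-5.3718)
  v7: (1-0.334)·(2.92,-0.24) + 0.334·(7.32,0.57) = (4.3896,0.0305)
Shoelace sum Σ(x_i·y_{i+1} − x_{i+1}·y_i):
  i=1: 3.1397·5.1383 − 1.2895·3.8513 = +11.1666 (running +11.1666)
  i=2: 1.2895·6.1498 − -2.1014·5.1383 = +18.7279 (running +29.8945)
  i=3: -2.1014·-0.2331 − -4.8219·6.1498 = +30.1435 (running +60.0379)
  i=4: -4.8219·-4.2900 − -2.6612·-0.2331 = +20.0655 (running +80.1034)
  i=5: -2.6612·-5.3718 − 1.0332·-4.2900 = +18.7279 (running +98.8313)
  i=6: 1.0332·0.0305 − 4.3896·-5.3718 = +23.6117 (running +122.4430)
  i=7: 4.3896·3.8513 − 3.1397·0.0305 = +16.8100 (running +139.2530)
Area = |Σ|/2 = |139.2530|/2 = 69.6265

Area at t=0.334: 69.6265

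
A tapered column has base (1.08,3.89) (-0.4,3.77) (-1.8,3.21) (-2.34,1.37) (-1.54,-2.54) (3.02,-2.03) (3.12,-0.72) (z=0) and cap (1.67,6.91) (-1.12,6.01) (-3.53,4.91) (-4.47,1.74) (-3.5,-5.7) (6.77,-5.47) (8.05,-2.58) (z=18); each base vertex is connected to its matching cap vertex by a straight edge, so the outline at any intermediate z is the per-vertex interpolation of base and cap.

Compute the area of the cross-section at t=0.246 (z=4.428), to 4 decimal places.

Area at t=0.246: 41.6579

Cross-section at t=0.246: each vertex is (1-t)·p0[i] + t·p1[i].
  v1: (1-0.246)·(1.08,3.89) + 0.246·(1.67,6.91) = (1.2251,4.6329)
  v2: (1-0.246)·(-0.4,3.77) + 0.246·(-1.12,6.01) = (-0.5771,4.3210)
  v3: (1-0.246)·(-1.8,3.21) + 0.246·(-3.53,4.91) = (-2.2256,3.6282)
  v4: (1-0.246)·(-2.34,1.37) + 0.246·(-4.47,1.74) = (-2.8640,1.4610)
  v5: (1-0.246)·(-1.54,-2.54) + 0.246·(-3.5,-5.7) = (-2.0222,-3.3174)
  v6: (1-0.246)·(3.02,-2.03) + 0.246·(6.77,-5.47) = (3.9425,-2.8762)
  v7: (1-0.246)·(3.12,-0.72) + 0.246·(8.05,-2.58) = (4.3328,-1.1776)
Shoelace sum Σ(x_i·y_{i+1} − x_{i+1}·y_i):
  i=1: 1.2251·4.3210 − -0.5771·4.6329 = +7.9676 (running +7.9676)
  i=2: -0.5771·3.6282 − -2.2256·4.3210 = +7.5229 (running +15.4905)
  i=3: -2.2256·1.4610 − -2.8640·3.6282 = +7.1395 (running +22.6300)
  i=4: -2.8640·-3.3174 − -2.0222·1.4610 = +12.4553 (running +35.0853)
  i=5: -2.0222·-2.8762 − 3.9425·-3.3174 = +18.8949 (running +53.9802)
  i=6: 3.9425·-1.1776 − 4.3328·-2.8762 = +7.8196 (running +61.7998)
  i=7: 4.3328·4.6329 − 1.2251·-1.1776 = +21.5161 (running +83.3159)
Area = |Σ|/2 = |83.3159|/2 = 41.6579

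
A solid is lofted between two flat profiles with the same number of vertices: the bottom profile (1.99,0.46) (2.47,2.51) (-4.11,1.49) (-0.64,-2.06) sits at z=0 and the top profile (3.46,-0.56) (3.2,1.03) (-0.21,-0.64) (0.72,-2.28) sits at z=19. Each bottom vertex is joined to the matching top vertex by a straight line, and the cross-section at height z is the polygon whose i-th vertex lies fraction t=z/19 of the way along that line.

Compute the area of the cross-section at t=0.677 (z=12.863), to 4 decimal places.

Area at t=0.677: 8.6531

Cross-section at t=0.677: each vertex is (1-t)·p0[i] + t·p1[i].
  v1: (1-0.677)·(1.99,0.46) + 0.677·(3.46,-0.56) = (2.9852,-0.2305)
  v2: (1-0.677)·(2.47,2.51) + 0.677·(3.2,1.03) = (2.9642,1.5080)
  v3: (1-0.677)·(-4.11,1.49) + 0.677·(-0.21,-0.64) = (-1.4697,0.0480)
  v4: (1-0.677)·(-0.64,-2.06) + 0.677·(0.72,-2.28) = (0.2807,-2.2089)
Shoelace sum Σ(x_i·y_{i+1} − x_{i+1}·y_i):
  i=1: 2.9852·1.5080 − 2.9642·-0.2305 = +5.1852 (running +5.1852)
  i=2: 2.9642·0.0480 − -1.4697·1.5080 = +2.3586 (running +7.5438)
  i=3: -1.4697·-2.2089 − 0.2807·0.0480 = +3.2330 (running +10.7768)
  i=4: 0.2807·-0.2305 − 2.9852·-2.2089 = +6.5294 (running +17.3062)
Area = |Σ|/2 = |17.3062|/2 = 8.6531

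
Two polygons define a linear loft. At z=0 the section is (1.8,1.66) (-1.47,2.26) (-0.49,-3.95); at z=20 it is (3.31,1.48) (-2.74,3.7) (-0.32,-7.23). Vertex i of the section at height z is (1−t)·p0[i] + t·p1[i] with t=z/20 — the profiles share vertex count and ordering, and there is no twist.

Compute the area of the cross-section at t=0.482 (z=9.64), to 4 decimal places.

Area at t=0.482: 18.4020

Cross-section at t=0.482: each vertex is (1-t)·p0[i] + t·p1[i].
  v1: (1-0.482)·(1.8,1.66) + 0.482·(3.31,1.48) = (2.5278,1.5732)
  v2: (1-0.482)·(-1.47,2.26) + 0.482·(-2.74,3.7) = (-2.0821,2.9541)
  v3: (1-0.482)·(-0.49,-3.95) + 0.482·(-0.32,-7.23) = (-0.4081,-5.5310)
Shoelace sum Σ(x_i·y_{i+1} − x_{i+1}·y_i):
  i=1: 2.5278·2.9541 − -2.0821·1.5732 = +10.7431 (running +10.7431)
  i=2: -2.0821·-5.5310 − -0.4081·2.9541 = +12.7217 (running +23.4648)
  i=3: -0.4081·1.5732 − 2.5278·-5.5310 = +13.3393 (running +36.8041)
Area = |Σ|/2 = |36.8041|/2 = 18.4020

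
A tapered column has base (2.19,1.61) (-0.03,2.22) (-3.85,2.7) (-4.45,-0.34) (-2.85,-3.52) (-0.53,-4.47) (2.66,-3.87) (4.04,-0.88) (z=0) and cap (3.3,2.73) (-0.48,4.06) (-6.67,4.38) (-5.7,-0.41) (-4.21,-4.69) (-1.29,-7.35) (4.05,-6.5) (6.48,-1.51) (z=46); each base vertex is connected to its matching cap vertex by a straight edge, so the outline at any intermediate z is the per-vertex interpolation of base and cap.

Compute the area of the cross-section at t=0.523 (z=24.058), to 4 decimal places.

Cross-section at t=0.523: each vertex is (1-t)·p0[i] + t·p1[i].
  v1: (1-0.523)·(2.19,1.61) + 0.523·(3.3,2.73) = (2.7705,2.1958)
  v2: (1-0.523)·(-0.03,2.22) + 0.523·(-0.48,4.06) = (-0.2653,3.1823)
  v3: (1-0.523)·(-3.85,2.7) + 0.523·(-6.67,4.38) = (-5.3249,3.5786)
  v4: (1-0.523)·(-4.45,-0.34) + 0.523·(-5.7,-0.41) = (-5.1037,-0.3766)
  v5: (1-0.523)·(-2.85,-3.52) + 0.523·(-4.21,-4.69) = (-3.5613,-4.1319)
  v6: (1-0.523)·(-0.53,-4.47) + 0.523·(-1.29,-7.35) = (-0.9275,-5.9762)
  v7: (1-0.523)·(2.66,-3.87) + 0.523·(4.05,-6.5) = (3.3870,-5.2455)
  v8: (1-0.523)·(4.04,-0.88) + 0.523·(6.48,-1.51) = (5.3161,-1.2095)
Shoelace sum Σ(x_i·y_{i+1} − x_{i+1}·y_i):
  i=1: 2.7705·3.1823 − -0.2653·2.1958 = +9.3994 (running +9.3994)
  i=2: -0.2653·3.5786 − -5.3249·3.1823 = +15.9958 (running +25.3952)
  i=3: -5.3249·-0.3766 − -5.1037·3.5786 = +20.2699 (running +45.6651)
  i=4: -5.1037·-4.1319 − -3.5613·-0.3766 = +19.7470 (running +65.4121)
  i=5: -3.5613·-5.9762 − -0.9275·-4.1319 = +17.4508 (running +82.8629)
  i=6: -0.9275·-5.2455 − 3.3870·-5.9762 = +25.1064 (running +107.9693)
  i=7: 3.3870·-1.2095 − 5.3161·-5.2455 = +23.7891 (running +131.7585)
  i=8: 5.3161·2.1958 − 2.7705·-1.2095 = +15.0239 (running +146.7823)
Area = |Σ|/2 = |146.7823|/2 = 73.3912

Area at t=0.523: 73.3912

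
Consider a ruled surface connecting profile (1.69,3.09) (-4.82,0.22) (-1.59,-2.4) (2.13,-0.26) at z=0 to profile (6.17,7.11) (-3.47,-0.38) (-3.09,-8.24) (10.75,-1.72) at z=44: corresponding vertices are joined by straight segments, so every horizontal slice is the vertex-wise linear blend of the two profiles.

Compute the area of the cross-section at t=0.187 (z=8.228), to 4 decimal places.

Cross-section at t=0.187: each vertex is (1-t)·p0[i] + t·p1[i].
  v1: (1-0.187)·(1.69,3.09) + 0.187·(6.17,7.11) = (2.5278,3.8417)
  v2: (1-0.187)·(-4.82,0.22) + 0.187·(-3.47,-0.38) = (-4.5675,0.1078)
  v3: (1-0.187)·(-1.59,-2.4) + 0.187·(-3.09,-8.24) = (-1.8705,-3.4921)
  v4: (1-0.187)·(2.13,-0.26) + 0.187·(10.75,-1.72) = (3.7419,-0.5330)
Shoelace sum Σ(x_i·y_{i+1} − x_{i+1}·y_i):
  i=1: 2.5278·0.1078 − -4.5675·3.8417 = +17.8198 (running +17.8198)
  i=2: -4.5675·-3.4921 − -1.8705·0.1078 = +16.1519 (running +33.9717)
  i=3: -1.8705·-0.5330 − 3.7419·-3.4921 = +14.0642 (running +48.0359)
  i=4: 3.7419·3.8417 − 2.5278·-0.5330 = +15.7229 (running +63.7588)
Area = |Σ|/2 = |63.7588|/2 = 31.8794

Area at t=0.187: 31.8794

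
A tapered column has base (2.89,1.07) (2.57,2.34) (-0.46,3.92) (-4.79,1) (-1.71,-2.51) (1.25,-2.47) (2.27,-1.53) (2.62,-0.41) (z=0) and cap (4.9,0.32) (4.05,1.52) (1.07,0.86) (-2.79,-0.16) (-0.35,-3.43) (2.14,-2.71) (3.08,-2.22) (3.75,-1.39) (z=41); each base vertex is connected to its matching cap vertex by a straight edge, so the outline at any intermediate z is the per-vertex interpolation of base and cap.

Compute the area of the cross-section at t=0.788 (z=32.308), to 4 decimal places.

Area at t=0.788: 24.0181

Cross-section at t=0.788: each vertex is (1-t)·p0[i] + t·p1[i].
  v1: (1-0.788)·(2.89,1.07) + 0.788·(4.9,0.32) = (4.4739,0.4790)
  v2: (1-0.788)·(2.57,2.34) + 0.788·(4.05,1.52) = (3.7362,1.6938)
  v3: (1-0.788)·(-0.46,3.92) + 0.788·(1.07,0.86) = (0.7456,1.5087)
  v4: (1-0.788)·(-4.79,1) + 0.788·(-2.79,-0.16) = (-3.2140,0.0859)
  v5: (1-0.788)·(-1.71,-2.51) + 0.788·(-0.35,-3.43) = (-0.6383,-3.2350)
  v6: (1-0.788)·(1.25,-2.47) + 0.788·(2.14,-2.71) = (1.9513,-2.6591)
  v7: (1-0.788)·(2.27,-1.53) + 0.788·(3.08,-2.22) = (2.9083,-2.0737)
  v8: (1-0.788)·(2.62,-0.41) + 0.788·(3.75,-1.39) = (3.5104,-1.1822)
Shoelace sum Σ(x_i·y_{i+1} − x_{i+1}·y_i):
  i=1: 4.4739·1.6938 − 3.7362·0.4790 = +5.7884 (running +5.7884)
  i=2: 3.7362·1.5087 − 0.7456·1.6938 = +4.3739 (running +10.1623)
  i=3: 0.7456·0.0859 − -3.2140·1.5087 = +4.9131 (running +15.0754)
  i=4: -3.2140·-3.2350 − -0.6383·0.0859 = +10.4520 (running +25.5274)
  i=5: -0.6383·-2.6591 − 1.9513·-3.2350 = +8.0098 (running +33.5372)
  i=6: 1.9513·-2.0737 − 2.9083·-2.6591 = +3.6870 (running +37.2242)
  i=7: 2.9083·-1.1822 − 3.5104·-2.0737 = +3.8414 (running +41.0656)
  i=8: 3.5104·0.4790 − 4.4739·-1.1822 = +6.9707 (running +48.0363)
Area = |Σ|/2 = |48.0363|/2 = 24.0181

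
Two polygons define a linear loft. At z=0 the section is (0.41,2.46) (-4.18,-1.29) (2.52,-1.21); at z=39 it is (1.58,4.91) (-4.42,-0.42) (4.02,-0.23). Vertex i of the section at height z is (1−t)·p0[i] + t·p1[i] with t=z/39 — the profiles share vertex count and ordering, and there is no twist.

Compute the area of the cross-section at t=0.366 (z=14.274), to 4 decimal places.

Area at t=0.366: 15.5709

Cross-section at t=0.366: each vertex is (1-t)·p0[i] + t·p1[i].
  v1: (1-0.366)·(0.41,2.46) + 0.366·(1.58,4.91) = (0.8382,3.3567)
  v2: (1-0.366)·(-4.18,-1.29) + 0.366·(-4.42,-0.42) = (-4.2678,-0.9716)
  v3: (1-0.366)·(2.52,-1.21) + 0.366·(4.02,-0.23) = (3.0690,-0.8513)
Shoelace sum Σ(x_i·y_{i+1} − x_{i+1}·y_i):
  i=1: 0.8382·-0.9716 − -4.2678·3.3567 = +13.5115 (running +13.5115)
  i=2: -4.2678·-0.8513 − 3.0690·-0.9716 = +6.6151 (running +20.1265)
  i=3: 3.0690·3.3567 − 0.8382·-0.8513 = +11.0153 (running +31.1418)
Area = |Σ|/2 = |31.1418|/2 = 15.5709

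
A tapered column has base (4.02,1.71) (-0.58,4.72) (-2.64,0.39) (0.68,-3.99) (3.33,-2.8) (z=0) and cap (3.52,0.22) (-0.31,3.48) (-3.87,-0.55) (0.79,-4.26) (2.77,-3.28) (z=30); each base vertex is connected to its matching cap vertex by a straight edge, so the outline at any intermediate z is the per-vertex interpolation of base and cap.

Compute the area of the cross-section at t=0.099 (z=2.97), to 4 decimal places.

Area at t=0.099: 35.0732

Cross-section at t=0.099: each vertex is (1-t)·p0[i] + t·p1[i].
  v1: (1-0.099)·(4.02,1.71) + 0.099·(3.52,0.22) = (3.9705,1.5625)
  v2: (1-0.099)·(-0.58,4.72) + 0.099·(-0.31,3.48) = (-0.5533,4.5972)
  v3: (1-0.099)·(-2.64,0.39) + 0.099·(-3.87,-0.55) = (-2.7618,0.2969)
  v4: (1-0.099)·(0.68,-3.99) + 0.099·(0.79,-4.26) = (0.6909,-4.0167)
  v5: (1-0.099)·(3.33,-2.8) + 0.099·(2.77,-3.28) = (3.2746,-2.8475)
Shoelace sum Σ(x_i·y_{i+1} − x_{i+1}·y_i):
  i=1: 3.9705·4.5972 − -0.5533·1.5625 = +19.1178 (running +19.1178)
  i=2: -0.5533·0.2969 − -2.7618·4.5972 = +12.5322 (running +31.6501)
  i=3: -2.7618·-4.0167 − 0.6909·0.2969 = +10.8881 (running +42.5382)
  i=4: 0.6909·-2.8475 − 3.2746·-4.0167 = +11.1857 (running +53.7239)
  i=5: 3.2746·1.5625 − 3.9705·-2.8475 = +16.4225 (running +70.1464)
Area = |Σ|/2 = |70.1464|/2 = 35.0732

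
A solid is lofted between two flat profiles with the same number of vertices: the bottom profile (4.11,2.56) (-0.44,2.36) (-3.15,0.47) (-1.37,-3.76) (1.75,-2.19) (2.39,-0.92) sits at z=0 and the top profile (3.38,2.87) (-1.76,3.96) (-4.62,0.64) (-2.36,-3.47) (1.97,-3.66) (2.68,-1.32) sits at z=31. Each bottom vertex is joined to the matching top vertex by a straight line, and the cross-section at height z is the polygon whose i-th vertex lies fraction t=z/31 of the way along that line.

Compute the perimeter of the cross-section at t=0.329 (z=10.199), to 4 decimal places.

Perimeter at t=0.329: 22.3681

Cross-section at t=0.329: each vertex is (1-t)·p0[i] + t·p1[i].
  v1: (1-0.329)·(4.11,2.56) + 0.329·(3.38,2.87) = (3.8698,2.6620)
  v2: (1-0.329)·(-0.44,2.36) + 0.329·(-1.76,3.96) = (-0.8743,2.8864)
  v3: (1-0.329)·(-3.15,0.47) + 0.329·(-4.62,0.64) = (-3.6336,0.5259)
  v4: (1-0.329)·(-1.37,-3.76) + 0.329·(-2.36,-3.47) = (-1.6957,-3.6646)
  v5: (1-0.329)·(1.75,-2.19) + 0.329·(1.97,-3.66) = (1.8224,-2.6736)
  v6: (1-0.329)·(2.39,-0.92) + 0.329·(2.68,-1.32) = (2.4854,-1.0516)
Perimeter = Σ |v_{i+1} − v_i|:
  edge 1→2: √(-4.7441² + 0.2244²) = 4.7494 (running 4.7494)
  edge 2→3: √(-2.7594² + -2.3605²) = 3.6312 (running 8.3806)
  edge 3→4: √(1.9379² + -4.1905²) = 4.6169 (running 12.9976)
  edge 4→5: √(3.5181² + 0.9910²) = 3.6550 (running 16.6526)
  edge 5→6: √(0.6630² + 1.6220²) = 1.7523 (running 18.4049)
  edge 6→1: √(1.3844² + 3.7136²) = 3.9633 (running 22.3681)
Perimeter = 22.3681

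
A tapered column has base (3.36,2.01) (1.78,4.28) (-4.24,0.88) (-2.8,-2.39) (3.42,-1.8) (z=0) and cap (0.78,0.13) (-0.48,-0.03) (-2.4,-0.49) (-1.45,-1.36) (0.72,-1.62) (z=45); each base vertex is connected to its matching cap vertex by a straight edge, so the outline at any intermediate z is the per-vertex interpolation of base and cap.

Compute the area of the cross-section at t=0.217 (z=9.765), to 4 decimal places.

Area at t=0.217: 25.3526

Cross-section at t=0.217: each vertex is (1-t)·p0[i] + t·p1[i].
  v1: (1-0.217)·(3.36,2.01) + 0.217·(0.78,0.13) = (2.8001,1.6020)
  v2: (1-0.217)·(1.78,4.28) + 0.217·(-0.48,-0.03) = (1.2896,3.3447)
  v3: (1-0.217)·(-4.24,0.88) + 0.217·(-2.4,-0.49) = (-3.8407,0.5827)
  v4: (1-0.217)·(-2.8,-2.39) + 0.217·(-1.45,-1.36) = (-2.5071,-2.1665)
  v5: (1-0.217)·(3.42,-1.8) + 0.217·(0.72,-1.62) = (2.8341,-1.7609)
Shoelace sum Σ(x_i·y_{i+1} − x_{i+1}·y_i):
  i=1: 2.8001·3.3447 − 1.2896·1.6020 = +7.2998 (running +7.2998)
  i=2: 1.2896·0.5827 − -3.8407·3.3447 = +13.5976 (running +20.8974)
  i=3: -3.8407·-2.1665 − -2.5071·0.5827 = +9.7818 (running +30.6791)
  i=4: -2.5071·-1.7609 − 2.8341·-2.1665 = +10.5548 (running +41.2340)
  i=5: 2.8341·1.6020 − 2.8001·-1.7609 = +9.4712 (running +50.7052)
Area = |Σ|/2 = |50.7052|/2 = 25.3526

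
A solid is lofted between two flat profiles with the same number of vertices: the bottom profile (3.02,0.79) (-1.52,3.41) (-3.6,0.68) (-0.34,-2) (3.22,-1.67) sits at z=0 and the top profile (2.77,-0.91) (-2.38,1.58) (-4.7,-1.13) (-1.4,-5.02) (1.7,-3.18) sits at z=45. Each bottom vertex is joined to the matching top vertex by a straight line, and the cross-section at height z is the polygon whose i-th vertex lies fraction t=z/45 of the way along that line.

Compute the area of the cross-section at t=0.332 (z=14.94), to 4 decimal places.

Cross-section at t=0.332: each vertex is (1-t)·p0[i] + t·p1[i].
  v1: (1-0.332)·(3.02,0.79) + 0.332·(2.77,-0.91) = (2.9370,0.2256)
  v2: (1-0.332)·(-1.52,3.41) + 0.332·(-2.38,1.58) = (-1.8055,2.8024)
  v3: (1-0.332)·(-3.6,0.68) + 0.332·(-4.7,-1.13) = (-3.9652,0.0791)
  v4: (1-0.332)·(-0.34,-2) + 0.332·(-1.4,-5.02) = (-0.6919,-3.0026)
  v5: (1-0.332)·(3.22,-1.67) + 0.332·(1.7,-3.18) = (2.7154,-2.1713)
Shoelace sum Σ(x_i·y_{i+1} − x_{i+1}·y_i):
  i=1: 2.9370·2.8024 − -1.8055·0.2256 = +8.6381 (running +8.6381)
  i=2: -1.8055·0.0791 − -3.9652·2.8024 = +10.9695 (running +19.6075)
  i=3: -3.9652·-3.0026 − -0.6919·0.0791 = +11.9608 (running +31.5683)
  i=4: -0.6919·-2.1713 − 2.7154·-3.0026 = +9.6556 (running +41.2240)
  i=5: 2.7154·0.2256 − 2.9370·-2.1713 = +6.9898 (running +48.2137)
Area = |Σ|/2 = |48.2137|/2 = 24.1069

Area at t=0.332: 24.1069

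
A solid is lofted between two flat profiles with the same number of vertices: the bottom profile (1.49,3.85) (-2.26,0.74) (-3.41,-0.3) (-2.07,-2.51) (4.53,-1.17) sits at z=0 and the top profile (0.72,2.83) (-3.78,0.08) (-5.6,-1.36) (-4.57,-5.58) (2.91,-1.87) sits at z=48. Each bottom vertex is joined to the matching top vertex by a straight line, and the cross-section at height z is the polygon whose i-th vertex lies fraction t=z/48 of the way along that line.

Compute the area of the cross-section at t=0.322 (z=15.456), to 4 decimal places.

Area at t=0.322: 30.3544

Cross-section at t=0.322: each vertex is (1-t)·p0[i] + t·p1[i].
  v1: (1-0.322)·(1.49,3.85) + 0.322·(0.72,2.83) = (1.2421,3.5216)
  v2: (1-0.322)·(-2.26,0.74) + 0.322·(-3.78,0.08) = (-2.7494,0.5275)
  v3: (1-0.322)·(-3.41,-0.3) + 0.322·(-5.6,-1.36) = (-4.1152,-0.6413)
  v4: (1-0.322)·(-2.07,-2.51) + 0.322·(-4.57,-5.58) = (-2.8750,-3.4985)
  v5: (1-0.322)·(4.53,-1.17) + 0.322·(2.91,-1.87) = (4.0084,-1.3954)
Shoelace sum Σ(x_i·y_{i+1} − x_{i+1}·y_i):
  i=1: 1.2421·0.5275 − -2.7494·3.5216 = +10.3375 (running +10.3375)
  i=2: -2.7494·-0.6413 − -4.1152·0.5275 = +3.9339 (running +14.2714)
  i=3: -4.1152·-3.4985 − -2.8750·-0.6413 = +12.5533 (running +26.8248)
  i=4: -2.8750·-1.3954 − 4.0084·-3.4985 = +18.0352 (running +44.8599)
  i=5: 4.0084·3.5216 − 1.2421·-1.3954 = +15.8489 (running +60.7088)
Area = |Σ|/2 = |60.7088|/2 = 30.3544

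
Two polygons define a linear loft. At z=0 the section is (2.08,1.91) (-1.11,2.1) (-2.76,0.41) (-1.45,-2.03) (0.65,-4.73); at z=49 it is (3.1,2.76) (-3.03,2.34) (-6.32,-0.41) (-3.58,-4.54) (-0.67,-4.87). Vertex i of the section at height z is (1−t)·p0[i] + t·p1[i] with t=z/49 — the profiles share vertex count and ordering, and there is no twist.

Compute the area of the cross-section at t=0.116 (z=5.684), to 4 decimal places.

Area at t=0.116: 21.1128

Cross-section at t=0.116: each vertex is (1-t)·p0[i] + t·p1[i].
  v1: (1-0.116)·(2.08,1.91) + 0.116·(3.1,2.76) = (2.1983,2.0086)
  v2: (1-0.116)·(-1.11,2.1) + 0.116·(-3.03,2.34) = (-1.3327,2.1278)
  v3: (1-0.116)·(-2.76,0.41) + 0.116·(-6.32,-0.41) = (-3.1730,0.3149)
  v4: (1-0.116)·(-1.45,-2.03) + 0.116·(-3.58,-4.54) = (-1.6971,-2.3212)
  v5: (1-0.116)·(0.65,-4.73) + 0.116·(-0.67,-4.87) = (0.4969,-4.7462)
Shoelace sum Σ(x_i·y_{i+1} − x_{i+1}·y_i):
  i=1: 2.1983·2.1278 − -1.3327·2.0086 = +7.3546 (running +7.3546)
  i=2: -1.3327·0.3149 − -3.1730·2.1278 = +6.3319 (running +13.6865)
  i=3: -3.1730·-2.3212 − -1.6971·0.3149 = +7.8993 (running +21.5858)
  i=4: -1.6971·-4.7462 − 0.4969·-2.3212 = +9.2081 (running +30.7939)
  i=5: 0.4969·2.0086 − 2.1983·-4.7462 = +11.4318 (running +42.2257)
Area = |Σ|/2 = |42.2257|/2 = 21.1128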